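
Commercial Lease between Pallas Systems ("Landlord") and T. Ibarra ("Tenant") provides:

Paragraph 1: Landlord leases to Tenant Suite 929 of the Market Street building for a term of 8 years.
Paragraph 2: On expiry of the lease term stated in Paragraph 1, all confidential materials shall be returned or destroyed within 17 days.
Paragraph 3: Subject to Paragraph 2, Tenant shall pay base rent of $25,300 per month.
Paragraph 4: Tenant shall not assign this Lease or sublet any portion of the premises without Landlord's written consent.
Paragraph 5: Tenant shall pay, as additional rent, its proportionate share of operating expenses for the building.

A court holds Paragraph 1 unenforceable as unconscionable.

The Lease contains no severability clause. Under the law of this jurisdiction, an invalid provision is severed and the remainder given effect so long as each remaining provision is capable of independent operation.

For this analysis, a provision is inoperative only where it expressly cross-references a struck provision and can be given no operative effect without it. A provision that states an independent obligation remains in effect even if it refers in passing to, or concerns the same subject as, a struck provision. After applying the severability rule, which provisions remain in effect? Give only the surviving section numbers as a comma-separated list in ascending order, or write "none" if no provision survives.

Paragraph 1 is struck. Paragraph 2 merely fixes the return obligation tied to Paragraph 1; with Paragraph 1 gone it has nothing to operate on and falls away. Although Paragraph 3 refers to Paragraph 2, its operative terms do not depend on Paragraph 2, so it remains in effect. With no severability clause, the stated default rule severs what cannot stand and enforces each remaining provision that can operate on its own. That leaves Paragraph 3, Paragraph 4, and Paragraph 5 in effect.

3, 4, 5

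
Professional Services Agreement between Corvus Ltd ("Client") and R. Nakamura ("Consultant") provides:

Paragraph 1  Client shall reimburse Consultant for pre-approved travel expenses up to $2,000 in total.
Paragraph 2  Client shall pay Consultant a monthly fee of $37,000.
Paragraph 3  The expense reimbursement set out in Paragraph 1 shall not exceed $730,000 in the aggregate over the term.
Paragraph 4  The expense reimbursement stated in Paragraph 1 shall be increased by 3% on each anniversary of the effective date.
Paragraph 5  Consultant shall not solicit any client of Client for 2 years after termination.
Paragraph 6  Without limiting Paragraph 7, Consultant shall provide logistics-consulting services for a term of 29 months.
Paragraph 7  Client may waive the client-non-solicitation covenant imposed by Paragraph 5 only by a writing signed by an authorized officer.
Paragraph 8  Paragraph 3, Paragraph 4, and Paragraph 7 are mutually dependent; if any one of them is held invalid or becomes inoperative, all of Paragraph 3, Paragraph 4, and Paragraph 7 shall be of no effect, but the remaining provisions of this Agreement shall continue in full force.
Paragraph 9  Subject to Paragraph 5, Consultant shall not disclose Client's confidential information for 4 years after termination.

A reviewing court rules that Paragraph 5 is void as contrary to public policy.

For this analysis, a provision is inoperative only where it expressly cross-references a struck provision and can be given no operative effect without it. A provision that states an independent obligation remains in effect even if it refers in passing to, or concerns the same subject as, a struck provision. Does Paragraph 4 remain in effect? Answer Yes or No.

Paragraph 5 is struck. The only function of Paragraph 7 is the waiver condition for Paragraph 5, so it cannot stand once Paragraph 5 is removed. Although Paragraph 6 refers to Paragraph 7, its operative terms do not depend on Paragraph 7, so it remains in effect. Paragraph 9 mentions Paragraph 5 but its own obligation stands independently of Paragraph 5, so Paragraph 9 is not affected. Paragraph 8 declares Paragraph 3, Paragraph 4, and Paragraph 7 mutually dependent; since one of them has fallen, all of them are of no effect. That brings down Paragraph 3 and Paragraph 4 as well. The remainder continues in force under Paragraph 8. That leaves Paragraph 1, Paragraph 2, Paragraph 6, Paragraph 8, and Paragraph 9 in effect. Paragraph 4 is among the inoperative provisions, so the answer is no.

No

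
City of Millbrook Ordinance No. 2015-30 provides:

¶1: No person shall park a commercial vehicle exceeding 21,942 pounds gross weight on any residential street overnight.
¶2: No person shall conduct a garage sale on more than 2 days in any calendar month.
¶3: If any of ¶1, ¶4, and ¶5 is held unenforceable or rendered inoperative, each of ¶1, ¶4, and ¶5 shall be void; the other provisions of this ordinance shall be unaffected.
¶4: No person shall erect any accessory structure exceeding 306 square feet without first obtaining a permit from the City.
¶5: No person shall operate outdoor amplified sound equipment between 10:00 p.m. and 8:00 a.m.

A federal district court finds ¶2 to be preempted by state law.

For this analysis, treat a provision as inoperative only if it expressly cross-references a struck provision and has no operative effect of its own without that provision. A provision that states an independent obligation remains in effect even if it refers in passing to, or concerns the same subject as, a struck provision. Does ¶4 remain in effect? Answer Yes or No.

¶2 is struck. No other provision's operative terms depend on ¶2. ¶3 ties ¶1, ¶4, and ¶5 together, but none of those is affected here; the remaining provisions continue in force under ¶3. ¶1, ¶3, ¶4, and ¶5 remain in effect. ¶4 is among the surviving provisions, so the answer is yes.

Yes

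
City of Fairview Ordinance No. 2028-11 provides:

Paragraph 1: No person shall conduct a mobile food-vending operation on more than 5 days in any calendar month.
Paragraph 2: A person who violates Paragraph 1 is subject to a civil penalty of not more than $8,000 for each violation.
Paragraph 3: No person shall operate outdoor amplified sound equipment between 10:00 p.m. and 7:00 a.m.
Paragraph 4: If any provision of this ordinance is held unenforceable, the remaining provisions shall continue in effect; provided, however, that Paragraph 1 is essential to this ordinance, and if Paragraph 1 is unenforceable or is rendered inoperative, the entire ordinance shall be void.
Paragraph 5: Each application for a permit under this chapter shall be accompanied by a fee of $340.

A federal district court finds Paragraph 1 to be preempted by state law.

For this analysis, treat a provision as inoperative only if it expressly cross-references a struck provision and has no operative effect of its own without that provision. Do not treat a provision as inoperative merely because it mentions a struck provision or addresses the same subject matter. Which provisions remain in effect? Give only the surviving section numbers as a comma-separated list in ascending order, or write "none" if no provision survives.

none

Paragraph 1 is struck. The only function of Paragraph 2 is the civil penalty for violating Paragraph 1, so it cannot stand once Paragraph 1 is removed. Paragraph 4 makes Paragraph 1 an essential term, and Paragraph 1 is the provision held invalid; under Paragraph 4, the entire ordinance is therefore void. No provision of the ordinance survives.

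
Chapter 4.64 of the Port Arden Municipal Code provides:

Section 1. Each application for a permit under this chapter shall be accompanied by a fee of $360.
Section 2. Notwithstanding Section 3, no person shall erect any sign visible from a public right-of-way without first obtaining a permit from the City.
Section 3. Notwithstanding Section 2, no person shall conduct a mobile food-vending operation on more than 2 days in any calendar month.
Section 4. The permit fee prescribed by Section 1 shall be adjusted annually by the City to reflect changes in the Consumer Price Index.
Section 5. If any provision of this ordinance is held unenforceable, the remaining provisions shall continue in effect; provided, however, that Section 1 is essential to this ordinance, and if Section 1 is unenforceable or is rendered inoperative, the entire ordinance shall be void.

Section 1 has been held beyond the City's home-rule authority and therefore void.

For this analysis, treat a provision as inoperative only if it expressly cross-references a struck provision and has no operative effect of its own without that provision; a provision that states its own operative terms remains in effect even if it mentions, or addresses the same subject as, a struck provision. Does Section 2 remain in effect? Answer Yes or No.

Section 1 is struck. The whole of Section 4 is the indexation of the permit fee, defined by reference to Section 1, so Section 4 cannot stand once Section 1 is removed. Section 5 makes Section 1 an essential term, and Section 1 is the provision held invalid; under Section 5, the entire ordinance is therefore void. No provision of the ordinance survives. Section 2 is among the inoperative provisions, so the answer is no.

No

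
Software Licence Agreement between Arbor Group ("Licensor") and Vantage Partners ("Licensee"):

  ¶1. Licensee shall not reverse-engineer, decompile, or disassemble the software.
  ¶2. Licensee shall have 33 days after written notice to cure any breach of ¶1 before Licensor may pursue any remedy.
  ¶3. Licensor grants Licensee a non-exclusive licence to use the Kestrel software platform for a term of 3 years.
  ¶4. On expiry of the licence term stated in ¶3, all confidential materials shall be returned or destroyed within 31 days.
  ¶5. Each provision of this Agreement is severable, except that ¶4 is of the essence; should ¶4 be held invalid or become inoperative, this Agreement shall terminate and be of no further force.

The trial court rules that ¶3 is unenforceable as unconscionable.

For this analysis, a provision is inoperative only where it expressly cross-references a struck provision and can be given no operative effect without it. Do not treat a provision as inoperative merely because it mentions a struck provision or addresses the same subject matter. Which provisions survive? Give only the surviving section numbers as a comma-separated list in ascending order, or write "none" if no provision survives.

none

¶3 is struck. ¶4 operates only by reference to ¶3, so it falls with ¶3. ¶5 makes ¶4 an essential term, and ¶4 has been rendered inoperative by the cascade; under ¶5, the entire Agreement is therefore void. No provision of the Agreement survives.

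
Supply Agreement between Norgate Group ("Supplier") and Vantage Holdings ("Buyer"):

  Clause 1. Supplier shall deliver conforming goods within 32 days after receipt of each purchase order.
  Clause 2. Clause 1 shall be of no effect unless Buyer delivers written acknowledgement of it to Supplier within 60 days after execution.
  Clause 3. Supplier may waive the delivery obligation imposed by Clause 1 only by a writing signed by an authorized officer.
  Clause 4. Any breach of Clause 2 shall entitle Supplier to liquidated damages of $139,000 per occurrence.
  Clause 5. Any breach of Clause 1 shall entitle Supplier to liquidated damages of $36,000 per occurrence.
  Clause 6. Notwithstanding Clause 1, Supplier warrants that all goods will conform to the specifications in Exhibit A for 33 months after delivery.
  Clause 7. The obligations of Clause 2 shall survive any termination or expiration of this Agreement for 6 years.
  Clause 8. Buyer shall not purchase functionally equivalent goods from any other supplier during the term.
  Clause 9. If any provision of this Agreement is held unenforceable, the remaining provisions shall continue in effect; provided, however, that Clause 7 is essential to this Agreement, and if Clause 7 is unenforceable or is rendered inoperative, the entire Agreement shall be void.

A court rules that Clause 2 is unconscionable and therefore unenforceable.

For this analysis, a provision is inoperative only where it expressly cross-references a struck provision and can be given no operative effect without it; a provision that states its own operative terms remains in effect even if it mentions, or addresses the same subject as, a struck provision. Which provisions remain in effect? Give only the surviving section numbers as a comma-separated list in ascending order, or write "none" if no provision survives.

Clause 2 is struck. Clause 4 operates only by reference to Clause 2, so it falls with Clause 2. Clause 7 has no operative effect of its own apart from Clause 2 and is therefore inoperative. Clause 9 makes Clause 7 an essential term, and Clause 7 has been rendered inoperative by the cascade; under Clause 9, the entire Agreement is therefore void. No provision of the Agreement survives.

none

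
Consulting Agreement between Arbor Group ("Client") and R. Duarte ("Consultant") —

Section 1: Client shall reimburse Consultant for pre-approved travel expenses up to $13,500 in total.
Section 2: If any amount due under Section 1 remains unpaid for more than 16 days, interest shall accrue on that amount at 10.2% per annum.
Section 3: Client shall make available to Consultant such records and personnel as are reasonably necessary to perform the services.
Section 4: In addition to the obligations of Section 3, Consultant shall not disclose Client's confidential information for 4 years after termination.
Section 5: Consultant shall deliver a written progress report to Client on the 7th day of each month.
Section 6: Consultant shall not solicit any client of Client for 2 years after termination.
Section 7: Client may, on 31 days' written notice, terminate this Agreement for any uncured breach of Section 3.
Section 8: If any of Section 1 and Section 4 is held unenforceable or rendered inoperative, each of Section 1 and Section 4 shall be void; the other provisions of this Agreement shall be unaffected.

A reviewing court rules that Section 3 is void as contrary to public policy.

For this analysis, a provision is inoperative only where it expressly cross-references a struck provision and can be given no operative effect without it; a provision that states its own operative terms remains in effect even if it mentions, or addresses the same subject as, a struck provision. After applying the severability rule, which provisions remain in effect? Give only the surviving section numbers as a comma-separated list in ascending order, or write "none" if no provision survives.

Section 3 is struck. Section 7 merely fixes the termination right for breach of Section 3; with Section 3 gone it has nothing to operate on and falls away. Section 4 mentions Section 3 but its own obligation stands independently of Section 3, so Section 4 is not affected. Section 8 ties Section 1 and Section 4 together, but none of those is affected here; the remaining provisions continue in force under Section 8. Section 1, Section 2, Section 4, Section 5, Section 6, and Section 8 remain in effect.

1, 2, 4, 5, 6, 8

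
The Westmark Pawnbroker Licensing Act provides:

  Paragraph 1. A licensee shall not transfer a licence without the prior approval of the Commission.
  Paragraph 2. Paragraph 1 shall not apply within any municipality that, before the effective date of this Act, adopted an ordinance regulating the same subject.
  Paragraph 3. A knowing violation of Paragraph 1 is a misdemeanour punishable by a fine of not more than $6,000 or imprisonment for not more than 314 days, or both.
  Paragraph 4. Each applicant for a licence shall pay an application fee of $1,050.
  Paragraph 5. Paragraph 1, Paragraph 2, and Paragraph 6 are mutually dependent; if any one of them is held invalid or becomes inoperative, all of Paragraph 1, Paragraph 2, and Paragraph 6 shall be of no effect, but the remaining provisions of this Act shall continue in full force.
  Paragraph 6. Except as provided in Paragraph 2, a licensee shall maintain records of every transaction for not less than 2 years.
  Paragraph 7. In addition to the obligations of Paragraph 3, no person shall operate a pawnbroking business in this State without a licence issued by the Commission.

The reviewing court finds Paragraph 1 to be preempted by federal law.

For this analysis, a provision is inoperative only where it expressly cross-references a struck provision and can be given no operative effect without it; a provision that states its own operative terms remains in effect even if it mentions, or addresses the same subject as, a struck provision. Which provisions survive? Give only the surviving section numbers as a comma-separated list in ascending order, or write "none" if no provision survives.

Paragraph 1 is struck. Paragraph 2 has no operative effect of its own apart from Paragraph 1 and is therefore inoperative. Paragraph 3 has no operative effect of its own apart from Paragraph 1 and is therefore inoperative. Paragraph 7 mentions Paragraph 3 but its own obligation stands independently of Paragraph 3, so Paragraph 7 is not affected. Paragraph 5 declares Paragraph 1, Paragraph 2, and Paragraph 6 mutually dependent; since one of them has fallen, all of them are of no effect. That brings down Paragraph 6 as well. The remainder continues in force under Paragraph 5. The provisions still in force are Paragraph 4, Paragraph 5, and Paragraph 7.

4, 5, 7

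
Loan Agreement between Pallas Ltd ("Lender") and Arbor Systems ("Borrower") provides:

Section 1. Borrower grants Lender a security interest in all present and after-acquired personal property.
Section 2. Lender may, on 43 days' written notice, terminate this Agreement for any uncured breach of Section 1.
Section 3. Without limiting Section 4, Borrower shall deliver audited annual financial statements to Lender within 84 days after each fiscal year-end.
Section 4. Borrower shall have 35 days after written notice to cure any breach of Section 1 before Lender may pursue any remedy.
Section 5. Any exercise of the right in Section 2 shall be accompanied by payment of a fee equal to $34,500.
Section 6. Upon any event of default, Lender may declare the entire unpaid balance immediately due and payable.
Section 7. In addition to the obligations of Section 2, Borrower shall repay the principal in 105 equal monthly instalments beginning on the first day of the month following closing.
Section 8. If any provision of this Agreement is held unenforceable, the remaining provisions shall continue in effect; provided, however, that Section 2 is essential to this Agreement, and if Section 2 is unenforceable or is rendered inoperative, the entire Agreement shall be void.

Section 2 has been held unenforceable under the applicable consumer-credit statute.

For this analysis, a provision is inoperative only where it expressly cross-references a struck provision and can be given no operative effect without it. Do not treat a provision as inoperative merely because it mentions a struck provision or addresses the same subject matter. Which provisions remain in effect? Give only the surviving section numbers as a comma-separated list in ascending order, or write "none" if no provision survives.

Section 2 is struck. Section 5 operates only by reference to Section 2, so it falls with Section 2. Section 8 makes Section 2 an essential term, and Section 2 is the provision held invalid; under Section 8, the entire Agreement is therefore void. No provision of the Agreement survives.

none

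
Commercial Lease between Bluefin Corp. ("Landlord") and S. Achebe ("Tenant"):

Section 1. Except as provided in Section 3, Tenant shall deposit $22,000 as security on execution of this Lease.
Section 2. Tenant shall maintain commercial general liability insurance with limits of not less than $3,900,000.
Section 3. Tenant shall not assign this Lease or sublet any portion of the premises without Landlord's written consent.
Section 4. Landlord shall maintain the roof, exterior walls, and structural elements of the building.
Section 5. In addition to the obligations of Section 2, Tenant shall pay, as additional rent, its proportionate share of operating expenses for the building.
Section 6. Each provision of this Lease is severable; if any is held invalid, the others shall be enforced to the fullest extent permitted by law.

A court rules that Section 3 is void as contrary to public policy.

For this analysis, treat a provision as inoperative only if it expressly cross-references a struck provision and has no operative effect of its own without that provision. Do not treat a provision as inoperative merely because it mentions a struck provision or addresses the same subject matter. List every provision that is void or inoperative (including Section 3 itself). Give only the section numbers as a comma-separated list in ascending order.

Section 3 is struck. Although Section 1 refers to Section 3, its operative terms do not depend on Section 3, so it remains in effect. No other provision's operative terms depend on Section 3. Section 6 is a severability clause and preserves every provision that can still be given independent effect. Section 1, Section 2, Section 4, Section 5, and Section 6 remain in effect.

3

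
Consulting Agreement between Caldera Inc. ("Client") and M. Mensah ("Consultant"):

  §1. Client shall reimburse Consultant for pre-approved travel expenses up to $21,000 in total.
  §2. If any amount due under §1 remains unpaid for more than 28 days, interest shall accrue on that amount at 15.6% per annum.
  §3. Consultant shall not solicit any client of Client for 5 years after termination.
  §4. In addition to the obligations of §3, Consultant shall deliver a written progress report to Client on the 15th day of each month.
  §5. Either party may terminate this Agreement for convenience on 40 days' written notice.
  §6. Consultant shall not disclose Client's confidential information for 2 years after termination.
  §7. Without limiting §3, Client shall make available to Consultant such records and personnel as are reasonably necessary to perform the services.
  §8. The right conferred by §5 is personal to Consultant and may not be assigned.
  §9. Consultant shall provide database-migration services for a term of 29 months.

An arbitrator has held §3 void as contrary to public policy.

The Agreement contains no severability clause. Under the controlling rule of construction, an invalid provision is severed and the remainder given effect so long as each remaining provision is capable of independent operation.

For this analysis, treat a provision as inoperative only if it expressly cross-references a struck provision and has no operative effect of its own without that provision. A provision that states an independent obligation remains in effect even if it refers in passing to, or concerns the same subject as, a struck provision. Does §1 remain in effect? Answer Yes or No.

§3 is struck. Although §7 refers to §3, its operative terms do not depend on §3, so it remains in effect. Although §4 refers to §3, its operative terms do not depend on §3, so it remains in effect. Nothing else in the Agreement is defined by reference to §3. Under the stated default rule, only provisions that cannot operate independently fall away; the rest are enforced. The provisions still in force are §1, §2, §4, §5, §6, §7, §8, and §9. §1 is among the surviving provisions, so the answer is yes.

Yes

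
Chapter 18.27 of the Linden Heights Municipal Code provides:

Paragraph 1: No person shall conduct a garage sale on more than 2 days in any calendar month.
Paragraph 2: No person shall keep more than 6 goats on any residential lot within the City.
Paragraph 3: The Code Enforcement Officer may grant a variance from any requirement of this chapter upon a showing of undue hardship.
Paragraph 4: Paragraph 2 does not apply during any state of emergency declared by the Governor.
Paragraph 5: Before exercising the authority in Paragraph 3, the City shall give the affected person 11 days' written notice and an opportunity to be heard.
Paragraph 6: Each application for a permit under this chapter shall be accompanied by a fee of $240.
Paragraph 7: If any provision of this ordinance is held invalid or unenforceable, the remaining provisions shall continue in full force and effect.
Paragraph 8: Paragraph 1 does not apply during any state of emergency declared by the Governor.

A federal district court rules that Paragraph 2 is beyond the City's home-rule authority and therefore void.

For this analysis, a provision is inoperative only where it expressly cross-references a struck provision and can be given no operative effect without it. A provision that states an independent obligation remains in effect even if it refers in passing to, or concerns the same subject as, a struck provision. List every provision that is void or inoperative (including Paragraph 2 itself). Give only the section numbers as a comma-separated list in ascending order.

Paragraph 2 is struck. Paragraph 4 merely fixes the emergency suspension of Paragraph 2; with Paragraph 2 gone it has nothing to operate on and falls away. Under the severability clause in Paragraph 7, the remaining provisions continue in force. Paragraph 1, Paragraph 3, Paragraph 5, Paragraph 6, Paragraph 7, and Paragraph 8 remain in effect.

2, 4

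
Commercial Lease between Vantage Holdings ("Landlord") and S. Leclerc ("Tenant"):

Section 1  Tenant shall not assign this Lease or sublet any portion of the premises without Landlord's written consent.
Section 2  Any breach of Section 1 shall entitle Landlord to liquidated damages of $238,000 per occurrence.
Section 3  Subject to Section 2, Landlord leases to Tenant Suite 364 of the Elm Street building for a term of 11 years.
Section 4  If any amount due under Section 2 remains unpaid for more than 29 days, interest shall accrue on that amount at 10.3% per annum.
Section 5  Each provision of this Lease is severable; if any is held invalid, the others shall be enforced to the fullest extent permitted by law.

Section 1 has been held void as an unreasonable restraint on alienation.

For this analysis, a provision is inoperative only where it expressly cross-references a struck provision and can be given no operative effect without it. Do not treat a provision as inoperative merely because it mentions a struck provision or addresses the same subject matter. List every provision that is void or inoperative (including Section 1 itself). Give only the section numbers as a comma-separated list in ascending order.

1, 2, 4

Section 1 is struck. Section 2 has no operative effect of its own apart from Section 1 and is therefore inoperative. Section 4 does nothing except set the default interest on the liquidated-damages amount by reference to Section 2; with Section 2 gone it has no independent effect and is inoperative. Although Section 3 refers to Section 2, its operative terms do not depend on Section 2, so it remains in effect. Section 5 is a severability clause and preserves every provision that can still be given independent effect. That leaves Section 3 and Section 5 in effect.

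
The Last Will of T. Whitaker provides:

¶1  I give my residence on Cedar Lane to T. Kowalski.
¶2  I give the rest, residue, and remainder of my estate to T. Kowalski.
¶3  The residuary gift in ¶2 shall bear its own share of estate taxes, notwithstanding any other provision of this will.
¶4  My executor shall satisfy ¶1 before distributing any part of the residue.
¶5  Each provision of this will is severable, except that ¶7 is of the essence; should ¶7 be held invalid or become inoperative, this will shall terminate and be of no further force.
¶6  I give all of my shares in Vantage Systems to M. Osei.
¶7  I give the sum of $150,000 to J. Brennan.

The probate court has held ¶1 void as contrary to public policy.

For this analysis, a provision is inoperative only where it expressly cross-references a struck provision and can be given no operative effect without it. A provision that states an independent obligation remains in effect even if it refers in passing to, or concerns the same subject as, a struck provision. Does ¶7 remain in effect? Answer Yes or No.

¶1 is struck. The only function of ¶4 is the priority direction for ¶1, so it cannot stand once ¶1 is removed. ¶5 makes ¶7 an essential term, but ¶7 is unaffected, so the severability proviso in ¶5 preserves the remaining provisions. ¶2, ¶3, ¶5, ¶6, and ¶7 remain in effect. ¶7 is among the surviving provisions, so the answer is yes.

Yes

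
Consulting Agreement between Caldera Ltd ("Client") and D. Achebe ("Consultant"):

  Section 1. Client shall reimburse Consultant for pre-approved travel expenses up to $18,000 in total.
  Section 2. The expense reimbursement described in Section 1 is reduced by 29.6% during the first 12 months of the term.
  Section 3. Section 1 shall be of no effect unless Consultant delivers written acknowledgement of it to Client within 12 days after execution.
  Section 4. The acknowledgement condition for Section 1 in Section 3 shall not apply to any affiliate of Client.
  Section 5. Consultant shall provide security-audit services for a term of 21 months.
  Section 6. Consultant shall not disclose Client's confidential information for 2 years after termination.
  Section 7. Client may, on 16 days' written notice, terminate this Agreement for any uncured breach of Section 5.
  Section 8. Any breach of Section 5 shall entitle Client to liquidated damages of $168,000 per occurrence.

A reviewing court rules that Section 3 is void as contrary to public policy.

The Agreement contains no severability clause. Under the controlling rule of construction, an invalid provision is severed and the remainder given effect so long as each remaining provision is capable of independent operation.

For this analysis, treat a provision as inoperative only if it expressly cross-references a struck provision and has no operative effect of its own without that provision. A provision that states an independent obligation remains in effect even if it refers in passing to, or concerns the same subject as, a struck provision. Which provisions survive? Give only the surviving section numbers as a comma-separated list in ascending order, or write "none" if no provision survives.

1, 2, 5, 6, 7, 8

Section 3 is struck. Section 4 operates only by reference to Section 3, so it falls with Section 3. With no severability clause, the stated default rule severs what cannot stand and enforces each remaining provision that can operate on its own. Section 1, Section 2, Section 5, Section 6, Section 7, and Section 8 remain in effect.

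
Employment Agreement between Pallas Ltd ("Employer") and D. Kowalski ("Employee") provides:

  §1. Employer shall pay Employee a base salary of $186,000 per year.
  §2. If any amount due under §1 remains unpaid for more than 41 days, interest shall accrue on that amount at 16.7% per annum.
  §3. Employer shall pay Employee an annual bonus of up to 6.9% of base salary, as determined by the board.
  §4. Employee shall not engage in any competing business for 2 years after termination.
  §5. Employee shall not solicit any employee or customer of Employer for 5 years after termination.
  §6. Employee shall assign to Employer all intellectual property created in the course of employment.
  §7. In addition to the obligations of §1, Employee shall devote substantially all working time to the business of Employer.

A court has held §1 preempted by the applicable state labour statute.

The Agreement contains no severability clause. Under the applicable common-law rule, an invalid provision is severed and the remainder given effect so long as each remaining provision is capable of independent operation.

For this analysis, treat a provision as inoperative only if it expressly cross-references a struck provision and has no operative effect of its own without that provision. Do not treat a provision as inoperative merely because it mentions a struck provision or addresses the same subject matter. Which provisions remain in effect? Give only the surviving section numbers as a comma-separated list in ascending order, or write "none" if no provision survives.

3, 4, 5, 6, 7

§1 is struck. §2 does nothing except set the default interest on the base salary by reference to §1; with §1 gone it has no independent effect and is inoperative. §7 mentions §1 but its own obligation stands independently of §1, so §7 is not affected. Under the stated default rule, only provisions that cannot operate independently fall away; the rest are enforced. §3, §4, §5, §6, and §7 remain in effect.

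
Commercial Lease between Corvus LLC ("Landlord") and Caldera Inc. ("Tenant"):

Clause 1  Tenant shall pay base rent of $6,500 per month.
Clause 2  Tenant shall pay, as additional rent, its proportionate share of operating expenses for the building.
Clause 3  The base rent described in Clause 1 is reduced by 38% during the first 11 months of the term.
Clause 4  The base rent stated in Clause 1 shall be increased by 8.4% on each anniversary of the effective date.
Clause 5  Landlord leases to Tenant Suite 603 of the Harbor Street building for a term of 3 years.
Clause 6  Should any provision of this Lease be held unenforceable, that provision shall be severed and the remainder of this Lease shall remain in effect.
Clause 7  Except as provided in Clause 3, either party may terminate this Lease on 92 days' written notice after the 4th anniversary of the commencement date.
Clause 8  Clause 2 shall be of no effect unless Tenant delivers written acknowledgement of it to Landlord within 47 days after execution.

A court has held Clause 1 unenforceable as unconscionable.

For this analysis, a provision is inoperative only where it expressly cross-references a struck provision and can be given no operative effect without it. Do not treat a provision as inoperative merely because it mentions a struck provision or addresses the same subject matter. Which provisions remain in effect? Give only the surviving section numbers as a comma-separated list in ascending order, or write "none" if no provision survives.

Clause 1 is struck. Clause 3 operates only by reference to Clause 1, so it falls with Clause 1. Clause 4 operates only by reference to Clause 1, so it falls with Clause 1. Clause 7 mentions Clause 3 but its own obligation stands independently of Clause 3, so Clause 7 is not affected. Under the severability clause in Clause 6, the remaining provisions continue in force. Clause 2, Clause 5, Clause 6, Clause 7, and Clause 8 remain in effect.

2, 5, 6, 7, 8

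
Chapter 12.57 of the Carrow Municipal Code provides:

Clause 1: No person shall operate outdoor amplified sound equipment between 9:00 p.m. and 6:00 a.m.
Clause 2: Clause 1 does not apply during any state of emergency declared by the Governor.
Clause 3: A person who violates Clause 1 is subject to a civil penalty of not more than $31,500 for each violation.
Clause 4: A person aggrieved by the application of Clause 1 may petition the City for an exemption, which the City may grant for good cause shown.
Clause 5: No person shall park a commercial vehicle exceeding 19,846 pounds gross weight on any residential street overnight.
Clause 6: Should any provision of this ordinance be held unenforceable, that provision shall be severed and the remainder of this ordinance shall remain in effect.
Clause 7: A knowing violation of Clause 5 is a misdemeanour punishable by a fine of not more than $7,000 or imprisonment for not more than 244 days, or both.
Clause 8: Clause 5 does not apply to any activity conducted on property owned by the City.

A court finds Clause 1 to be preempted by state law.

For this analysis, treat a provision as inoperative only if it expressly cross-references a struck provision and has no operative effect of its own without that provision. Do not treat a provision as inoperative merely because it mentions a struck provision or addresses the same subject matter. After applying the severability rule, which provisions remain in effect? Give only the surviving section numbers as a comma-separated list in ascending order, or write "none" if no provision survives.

Clause 1 is struck. Clause 2 merely fixes the emergency suspension of Clause 1; with Clause 1 gone it has nothing to operate on and falls away. The only function of Clause 3 is the civil penalty for violating Clause 1, so it cannot stand once Clause 1 is removed. Clause 4 has no operative effect of its own apart from Clause 1 and is therefore inoperative. Clause 6 is a severability clause and preserves every provision that can still be given independent effect. That leaves Clause 5, Clause 6, Clause 7, and Clause 8 in effect.

5, 6, 7, 8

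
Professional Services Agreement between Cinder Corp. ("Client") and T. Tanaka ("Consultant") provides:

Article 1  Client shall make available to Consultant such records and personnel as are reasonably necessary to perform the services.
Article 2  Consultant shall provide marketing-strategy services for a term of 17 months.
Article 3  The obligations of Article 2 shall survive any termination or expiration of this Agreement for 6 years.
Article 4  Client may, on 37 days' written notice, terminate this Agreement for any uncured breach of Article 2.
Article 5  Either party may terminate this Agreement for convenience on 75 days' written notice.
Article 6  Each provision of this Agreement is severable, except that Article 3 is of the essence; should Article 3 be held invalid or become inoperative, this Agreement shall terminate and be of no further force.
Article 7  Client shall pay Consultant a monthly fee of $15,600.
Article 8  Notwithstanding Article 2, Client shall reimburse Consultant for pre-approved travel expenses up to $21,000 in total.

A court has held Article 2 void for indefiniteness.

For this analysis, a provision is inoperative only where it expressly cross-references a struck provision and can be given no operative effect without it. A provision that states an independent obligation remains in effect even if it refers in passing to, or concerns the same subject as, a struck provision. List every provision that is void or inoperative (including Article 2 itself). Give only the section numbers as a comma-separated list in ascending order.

1, 2, 3, 4, 5, 6, 7, 8

Article 2 is struck. Article 3 merely fixes the survival period for Article 2; with Article 2 gone it has nothing to operate on and falls away. Article 4 merely fixes the termination right for breach of Article 2; with Article 2 gone it has nothing to operate on and falls away. Article 6 makes Article 3 an essential term, and Article 3 has been rendered inoperative by the cascade; under Article 6, the entire Agreement is therefore void. No provision of the Agreement survives.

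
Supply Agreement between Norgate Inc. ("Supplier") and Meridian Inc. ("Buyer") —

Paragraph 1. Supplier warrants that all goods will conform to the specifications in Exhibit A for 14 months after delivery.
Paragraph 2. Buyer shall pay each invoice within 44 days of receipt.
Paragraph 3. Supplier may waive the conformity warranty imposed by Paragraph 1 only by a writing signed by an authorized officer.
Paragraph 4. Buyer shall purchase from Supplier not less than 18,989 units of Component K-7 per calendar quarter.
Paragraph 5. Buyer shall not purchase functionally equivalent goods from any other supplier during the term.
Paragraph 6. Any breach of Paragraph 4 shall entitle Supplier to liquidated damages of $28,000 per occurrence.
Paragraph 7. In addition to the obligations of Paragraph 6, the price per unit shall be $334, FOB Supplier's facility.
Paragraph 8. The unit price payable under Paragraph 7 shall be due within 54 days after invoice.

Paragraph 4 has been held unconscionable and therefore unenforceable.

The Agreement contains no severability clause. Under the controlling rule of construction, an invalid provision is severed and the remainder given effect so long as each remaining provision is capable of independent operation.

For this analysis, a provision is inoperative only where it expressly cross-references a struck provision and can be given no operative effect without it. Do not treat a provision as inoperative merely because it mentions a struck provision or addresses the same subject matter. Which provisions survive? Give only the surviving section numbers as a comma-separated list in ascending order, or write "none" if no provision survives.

Paragraph 4 is struck. Paragraph 6 operates only by reference to Paragraph 4, so it falls with Paragraph 4. Paragraph 7 mentions Paragraph 6 but its own obligation stands independently of Paragraph 6, so Paragraph 7 is not affected. Under the stated default rule, only provisions that cannot operate independently fall away; the rest are enforced. Paragraph 1, Paragraph 2, Paragraph 3, Paragraph 5, Paragraph 7, and Paragraph 8 remain in effect.

1, 2, 3, 5, 7, 8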